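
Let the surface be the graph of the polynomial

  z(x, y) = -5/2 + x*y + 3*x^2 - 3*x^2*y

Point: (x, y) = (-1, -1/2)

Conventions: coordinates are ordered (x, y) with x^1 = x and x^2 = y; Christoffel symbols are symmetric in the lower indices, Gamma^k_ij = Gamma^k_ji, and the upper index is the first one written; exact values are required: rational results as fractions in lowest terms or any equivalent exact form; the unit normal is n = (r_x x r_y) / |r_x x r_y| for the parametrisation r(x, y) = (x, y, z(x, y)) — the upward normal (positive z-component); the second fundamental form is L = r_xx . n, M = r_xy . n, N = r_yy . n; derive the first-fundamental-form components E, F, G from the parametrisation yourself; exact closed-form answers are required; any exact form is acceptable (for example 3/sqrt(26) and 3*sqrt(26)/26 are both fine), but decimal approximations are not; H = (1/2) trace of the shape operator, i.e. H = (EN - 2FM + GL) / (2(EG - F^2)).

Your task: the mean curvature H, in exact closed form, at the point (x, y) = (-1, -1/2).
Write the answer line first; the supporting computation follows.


Answer: H = -1516*sqrt(429)/184041

z_x = -19/2, z_y = -4, z_xx = 9, z_xy = 7, z_yy = 0
E = 365/4, F = 38, G = 17; answer radicand W^2 = 429/4
unnormalised second-form numerators: l = 9, m = 7, n = 0; L = l/sqrt(429/4), and similarly M = m/sqrt(W^2), N = n/sqrt(W^2)
H = (E*n - 2*F*m + G*l) / (2*(EG - F^2)*sqrt(W^2)); E*n - 2*F*m + G*l = -379, EG - F^2 = 429/4, so H = (-758/429)/sqrt(429/4)


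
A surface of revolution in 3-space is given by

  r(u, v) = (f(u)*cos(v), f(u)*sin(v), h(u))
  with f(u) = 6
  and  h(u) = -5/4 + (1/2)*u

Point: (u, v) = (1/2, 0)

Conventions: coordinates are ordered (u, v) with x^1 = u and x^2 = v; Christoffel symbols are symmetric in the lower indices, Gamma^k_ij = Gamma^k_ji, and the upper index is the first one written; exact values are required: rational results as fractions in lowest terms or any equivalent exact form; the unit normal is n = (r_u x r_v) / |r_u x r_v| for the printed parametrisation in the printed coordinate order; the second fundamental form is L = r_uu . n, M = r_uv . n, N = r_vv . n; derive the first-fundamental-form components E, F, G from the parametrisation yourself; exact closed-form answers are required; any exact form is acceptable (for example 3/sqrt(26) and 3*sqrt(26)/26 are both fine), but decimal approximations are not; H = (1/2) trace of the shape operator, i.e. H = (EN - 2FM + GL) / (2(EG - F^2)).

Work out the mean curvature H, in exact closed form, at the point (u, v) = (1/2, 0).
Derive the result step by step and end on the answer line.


f = 6, f' = 0, f'' = 0, h' = 1/2, h'' = 0
E = 1/4, F = 0, G = 36; answer radicand W^2 = 1/4
unnormalised second-form numerators: l = 0, m = 0, n = 3; L = l/sqrt(1/4), and similarly M = m/sqrt(W^2), N = n/sqrt(W^2)
H = (E*n - 2*F*m + G*l) / (2*(EG - F^2)*sqrt(W^2)); E*n - 2*F*m + G*l = 3/4, EG - F^2 = 9, so H = (1/24)/sqrt(1/4)

Answer: H = 1/12


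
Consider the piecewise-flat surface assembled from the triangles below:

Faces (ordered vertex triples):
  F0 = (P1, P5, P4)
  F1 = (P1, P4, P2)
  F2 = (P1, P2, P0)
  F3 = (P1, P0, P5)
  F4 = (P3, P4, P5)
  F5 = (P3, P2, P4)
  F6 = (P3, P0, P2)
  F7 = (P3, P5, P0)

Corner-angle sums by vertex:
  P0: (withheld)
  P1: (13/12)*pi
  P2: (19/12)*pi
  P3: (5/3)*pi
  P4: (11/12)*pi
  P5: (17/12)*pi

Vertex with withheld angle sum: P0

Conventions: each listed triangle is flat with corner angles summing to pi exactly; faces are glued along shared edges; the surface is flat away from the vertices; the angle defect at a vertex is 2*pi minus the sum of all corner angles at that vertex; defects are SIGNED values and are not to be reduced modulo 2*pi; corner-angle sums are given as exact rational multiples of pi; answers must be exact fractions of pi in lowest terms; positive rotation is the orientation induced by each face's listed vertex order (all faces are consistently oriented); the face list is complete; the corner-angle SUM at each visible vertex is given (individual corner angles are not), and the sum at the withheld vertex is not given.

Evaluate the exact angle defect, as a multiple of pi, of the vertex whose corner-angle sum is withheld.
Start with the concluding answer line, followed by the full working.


Answer: defect(P0) = (2/3)*pi

V = 6, E = 12, F = 8; chi = V - E + F = 2
Gauss-Bonnet: total defect = 2*pi*chi = 4*pi; visible defects sum to (10/3)*pi


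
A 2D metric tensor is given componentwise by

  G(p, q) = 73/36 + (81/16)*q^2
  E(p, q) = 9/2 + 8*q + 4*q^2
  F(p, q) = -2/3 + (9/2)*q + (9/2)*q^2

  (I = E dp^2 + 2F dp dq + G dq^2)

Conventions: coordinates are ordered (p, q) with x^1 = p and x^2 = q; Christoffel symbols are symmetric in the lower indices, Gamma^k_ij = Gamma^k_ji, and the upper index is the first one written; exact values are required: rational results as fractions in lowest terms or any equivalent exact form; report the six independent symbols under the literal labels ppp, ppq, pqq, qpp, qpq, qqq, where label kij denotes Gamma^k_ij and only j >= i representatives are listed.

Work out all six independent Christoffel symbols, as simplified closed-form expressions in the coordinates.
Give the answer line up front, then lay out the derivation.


Answer: Gamma_ppp = (5184*q^3 + 10368*q^2 + 4416*q - 768)/(4793*q^2 + 6400*q + 2500), Gamma_ppq = (5832*q^3 + 5832*q^2 + 2336*q + 2336)/(4793*q^2 + 6400*q + 2500), Gamma_pqq = (6561*q^3 + 6228*q + 2628)/(4793*q^2 + 6400*q + 2500), Gamma_qpp = (-4608*q^3 - 13824*q^2 - 14400*q - 5184)/(4793*q^2 + 6400*q + 2500), Gamma_qpq = (-5184*q^3 - 10368*q^2 - 4416*q + 768)/(4793*q^2 + 6400*q + 2500), Gamma_qqq = (-5832*q^3 - 5832*q^2 + 2457*q + 864)/(4793*q^2 + 6400*q + 2500)

E = 9/2 + 8*q + 4*q^2; F = -2/3 + (9/2)*q + (9/2)*q^2; G = 73/36 + (81/16)*q^2
Gamma^k_ij = (1/2) g^{kl} (d_i g_jl + d_j g_il - d_l g_ij), with g^inv = (1/(EG-F^2)) [[G, -F], [-F, E]]
first partials: E_p = 0, E_q = 8 + 8*q, F_p = 0, F_q = 9/2 + 9*q, G_p = 0, G_q = (81/8)*q
D = EG - F^2 = 625/72 + (200/9)*q + (4793/288)*q^2
expanded: Gamma^p_pp = (G E_p - 2F F_p + F E_q)/(2D), Gamma^p_pq = (G E_q - F G_p)/(2D), Gamma^p_qq = (2G F_q - G G_p - F G_q)/(2D), Gamma^q_pp = (2E F_p - E E_q - F E_p)/(2D), Gamma^q_pq = (E G_p - F E_q)/(2D), Gamma^q_qq = (E G_q - 2F F_q + F G_p)/(2D); substitute and cancel common factors


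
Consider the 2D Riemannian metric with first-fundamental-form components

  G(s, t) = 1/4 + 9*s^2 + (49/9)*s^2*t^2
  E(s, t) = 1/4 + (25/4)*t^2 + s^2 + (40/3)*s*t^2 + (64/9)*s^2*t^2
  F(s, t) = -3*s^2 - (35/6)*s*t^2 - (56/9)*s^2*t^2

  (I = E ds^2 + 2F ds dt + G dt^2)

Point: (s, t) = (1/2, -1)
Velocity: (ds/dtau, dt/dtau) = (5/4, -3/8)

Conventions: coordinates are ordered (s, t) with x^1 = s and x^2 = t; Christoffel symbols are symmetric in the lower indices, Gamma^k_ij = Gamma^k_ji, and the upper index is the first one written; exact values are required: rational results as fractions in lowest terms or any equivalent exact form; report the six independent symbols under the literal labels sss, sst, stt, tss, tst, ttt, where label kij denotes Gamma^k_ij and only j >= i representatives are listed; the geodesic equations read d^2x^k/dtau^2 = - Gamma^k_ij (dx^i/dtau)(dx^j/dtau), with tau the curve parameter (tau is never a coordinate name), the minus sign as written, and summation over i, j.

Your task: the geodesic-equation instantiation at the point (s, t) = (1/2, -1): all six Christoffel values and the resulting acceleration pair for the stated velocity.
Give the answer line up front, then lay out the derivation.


Answer: Gamma_sss = 5690/4521, Gamma_sst = -83/137, Gamma_stt = -2/137, Gamma_tss = 7273/4521, Gamma_tst = 144/137, Gamma_ttt = -51/137; accelerations (d^2s/dtau^2, d^2t/dtau^2) = (-366373/144672, -427033/289344)

E = 547/36, F = -47/9, G = 139/36 at the point
E_s = 193/9, E_t = -529/18, F_s = -271/18, F_t = 161/18, G_s = 130/9, G_t = -49/18
EG - F^2 = 1507/48;  g^inv = (48/1507) * [[139/36, 47/9], [47/9, 547/36]]
first-kind symbols [ij,l] = (1/2)(d_i g_jl + d_j g_il - d_l g_ij): [ss,s] = E_s/2 = 193/18, [ss,t] = F_s - E_t/2 = -13/36, [st,s] = E_t/2 = -529/36, [st,t] = G_s/2 = 65/9, [tt,s] = F_t - G_s/2 = 31/18, [tt,t] = G_t/2 = -49/36
Gamma^s_ij = (G*[ij,s] - F*[ij,t])/(EG - F^2), Gamma^t_ij = (E*[ij,t] - F*[ij,s])/(EG - F^2)
Gamma_sss = 5690/4521, Gamma_sst = -83/137, Gamma_stt = -2/137, Gamma_tss = 7273/4521, Gamma_tst = 144/137, Gamma_ttt = -51/137
d^2s/dtau^2 = -(Gamma_sss*(5/4)^2 + 2*Gamma_sst*(5/4)*(-3/8) + Gamma_stt*(-3/8)^2) = -366373/144672
d^2t/dtau^2 = -(Gamma_tss*(5/4)^2 + 2*Gamma_tst*(5/4)*(-3/8) + Gamma_ttt*(-3/8)^2) = -427033/289344


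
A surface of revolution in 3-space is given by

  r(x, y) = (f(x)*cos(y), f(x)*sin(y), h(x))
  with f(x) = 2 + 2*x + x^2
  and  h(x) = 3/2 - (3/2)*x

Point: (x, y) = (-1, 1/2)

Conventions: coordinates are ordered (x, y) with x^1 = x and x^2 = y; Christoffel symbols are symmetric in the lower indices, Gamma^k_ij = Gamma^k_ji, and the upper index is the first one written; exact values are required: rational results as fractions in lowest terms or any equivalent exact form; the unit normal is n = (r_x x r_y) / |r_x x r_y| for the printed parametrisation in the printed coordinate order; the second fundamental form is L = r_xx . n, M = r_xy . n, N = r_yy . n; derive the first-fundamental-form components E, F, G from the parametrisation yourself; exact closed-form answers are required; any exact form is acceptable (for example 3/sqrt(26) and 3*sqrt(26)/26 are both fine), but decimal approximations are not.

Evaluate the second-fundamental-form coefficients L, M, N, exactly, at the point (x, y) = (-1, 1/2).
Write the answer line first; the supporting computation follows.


Answer: L = 2, M = 0, N = -1

f = 1, f' = 0, f'' = 2, h' = -3/2, h'' = 0
E = 9/4, F = 0, G = 1; answer radicand W^2 = 9/4
unnormalised second-form numerators: l = 3, m = 0, n = -3/2; L = l/sqrt(9/4), and similarly M = m/sqrt(W^2), N = n/sqrt(W^2)


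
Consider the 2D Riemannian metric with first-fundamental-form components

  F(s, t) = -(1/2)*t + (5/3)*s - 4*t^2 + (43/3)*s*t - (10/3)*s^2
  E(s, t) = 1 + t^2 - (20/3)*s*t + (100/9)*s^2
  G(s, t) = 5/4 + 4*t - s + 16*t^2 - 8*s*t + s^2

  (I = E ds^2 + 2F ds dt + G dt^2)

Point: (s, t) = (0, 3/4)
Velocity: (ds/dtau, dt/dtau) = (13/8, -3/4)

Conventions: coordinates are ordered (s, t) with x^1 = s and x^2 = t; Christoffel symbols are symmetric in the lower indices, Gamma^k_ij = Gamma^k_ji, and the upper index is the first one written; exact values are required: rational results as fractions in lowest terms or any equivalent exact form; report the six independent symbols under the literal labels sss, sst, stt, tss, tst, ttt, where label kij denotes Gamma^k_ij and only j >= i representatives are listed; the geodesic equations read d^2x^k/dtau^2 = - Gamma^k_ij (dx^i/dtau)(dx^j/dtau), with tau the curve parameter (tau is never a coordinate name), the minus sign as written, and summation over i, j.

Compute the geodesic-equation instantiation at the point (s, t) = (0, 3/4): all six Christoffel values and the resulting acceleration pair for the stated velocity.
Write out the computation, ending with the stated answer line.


E = 25/16, F = -21/8, G = 53/4 at the point
E_s = -5, E_t = 3/2, F_s = 149/12, F_t = -13/2, G_s = -7, G_t = 28
EG - F^2 = 221/16;  g^inv = (16/221) * [[53/4, 21/8], [21/8, 25/16]]
first-kind symbols [ij,l] = (1/2)(d_i g_jl + d_j g_il - d_l g_ij): [ss,s] = E_s/2 = -5/2, [ss,t] = F_s - E_t/2 = 35/3, [st,s] = E_t/2 = 3/4, [st,t] = G_s/2 = -7/2, [tt,s] = F_t - G_s/2 = -3, [tt,t] = G_t/2 = 14
Gamma^s_ij = (G*[ij,s] - F*[ij,t])/(EG - F^2), Gamma^t_ij = (E*[ij,t] - F*[ij,s])/(EG - F^2)
Gamma_sss = -40/221, Gamma_sst = 12/221, Gamma_stt = -48/221, Gamma_tss = 560/663, Gamma_tst = -56/221, Gamma_ttt = 224/221
d^2s/dtau^2 = -(Gamma_sss*(13/8)^2 + 2*Gamma_sst*(13/8)*(-3/4) + Gamma_stt*(-3/4)^2) = 1295/1768
d^2t/dtau^2 = -(Gamma_tss*(13/8)^2 + 2*Gamma_tst*(13/8)*(-3/4) + Gamma_ttt*(-3/4)^2) = -9065/2652

Answer: Gamma_sss = -40/221, Gamma_sst = 12/221, Gamma_stt = -48/221, Gamma_tss = 560/663, Gamma_tst = -56/221, Gamma_ttt = 224/221; accelerations (d^2s/dtau^2, d^2t/dtau^2) = (1295/1768, -9065/2652)


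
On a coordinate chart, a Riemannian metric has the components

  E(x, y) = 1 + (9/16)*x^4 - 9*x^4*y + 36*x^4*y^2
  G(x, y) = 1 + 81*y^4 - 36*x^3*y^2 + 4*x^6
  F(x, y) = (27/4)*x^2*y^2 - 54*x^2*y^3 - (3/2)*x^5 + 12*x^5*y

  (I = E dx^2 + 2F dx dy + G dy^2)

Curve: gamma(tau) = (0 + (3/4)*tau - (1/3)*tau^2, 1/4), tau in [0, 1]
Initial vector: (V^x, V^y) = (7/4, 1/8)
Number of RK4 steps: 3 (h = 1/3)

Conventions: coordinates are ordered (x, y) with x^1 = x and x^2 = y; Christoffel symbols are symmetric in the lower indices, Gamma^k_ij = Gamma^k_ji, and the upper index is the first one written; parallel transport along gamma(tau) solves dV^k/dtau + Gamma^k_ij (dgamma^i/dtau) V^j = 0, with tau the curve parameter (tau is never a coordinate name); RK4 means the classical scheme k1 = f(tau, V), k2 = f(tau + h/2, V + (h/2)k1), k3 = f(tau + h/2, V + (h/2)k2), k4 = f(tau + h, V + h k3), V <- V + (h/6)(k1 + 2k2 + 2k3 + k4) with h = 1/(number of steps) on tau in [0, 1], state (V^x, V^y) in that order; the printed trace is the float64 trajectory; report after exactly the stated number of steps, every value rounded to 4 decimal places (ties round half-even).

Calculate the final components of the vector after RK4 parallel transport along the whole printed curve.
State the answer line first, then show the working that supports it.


Answer: V^x = 1.7363, V^y = 0.2262

gamma'(tau) = (3/4 - (2/3)*tau, 0); f(tau, V)^k = -Gamma^k_ij(gamma(tau)) gamma'^i(tau) V^j; h = 1/3; intermediate values shown to 6 dp
curve data and Christoffel symbols at the stage parameters:
  tau = 0.000000: gamma = (0.000000, 0.250000), gamma' = (0.750000, 0.000000); Gamma_xxx = 0.000000, Gamma_xxy = 0.000000, Gamma_xyy = 0.000000, Gamma_yxx = 0.000000, Gamma_yxy = 0.000000, Gamma_yyy = 1.922849
  tau = 0.166667: gamma = (0.115741, 0.250000), gamma' = (0.638889, 0.000000); Gamma_xxx = 0.001328, Gamma_xxy = 0.000615, Gamma_xyy = -0.034433, Gamma_yxx = -0.073965, Gamma_yxy = -0.034243, Gamma_yyy = 1.917168
  tau = 0.333333: gamma = (0.212963, 0.250000), gamma' = (0.527778, 0.000000); Gamma_xxx = 0.008383, Gamma_xxy = 0.007141, Gamma_xyy = -0.118089, Gamma_yxx = -0.133865, Gamma_yxy = -0.114033, Gamma_yyy = 1.885754
  tau = 0.500000: gamma = (0.291667, 0.250000), gamma' = (0.416667, 0.000000); Gamma_xxx = 0.022029, Gamma_xxy = 0.025701, Gamma_xyy = -0.226586, Gamma_yxx = -0.177082, Gamma_yxy = -0.206596, Gamma_yyy = 1.821419
  tau = 0.666667: gamma = (0.351852, 0.250000), gamma' = (0.305556, 0.000000); Gamma_xxx = 0.039692, Gamma_xxy = 0.055863, Gamma_xyy = -0.338426, Gamma_yxx = -0.203219, Gamma_yxy = -0.286012, Gamma_yyy = 1.732709
  tau = 0.833333: gamma = (0.393519, 0.250000), gamma' = (0.194444, 0.000000); Gamma_xxx = 0.056769, Gamma_xxy = 0.089359, Gamma_xyy = -0.432781, Gamma_yxx = -0.215370, Gamma_yxy = -0.339009, Gamma_yyy = 1.641883
  tau = 1.000000: gamma = (0.416667, 0.250000), gamma' = (0.083333, 0.000000); Gamma_xxx = 0.068299, Gamma_xxy = 0.113831, Gamma_xyy = -0.491752, Gamma_yxx = -0.219163, Gamma_yxy = -0.365272, Gamma_yyy = 1.577977
step 0: V^x = 1.7500, V^y = 0.1250
step 1: k1 = (0.000000, 0.000000), k2 = (-0.001534, 0.085431), k3 = (-0.001540, 0.085731), k4 = (-0.008319, 0.132846); V <- V + (h/6)(k1 + 2k2 + 2k3 + k4): V^x = 1.7492, V^y = 0.1514
step 2: k1 = (-0.008310, 0.132694), k2 = (-0.017901, 0.143897), k3 = (-0.017906, 0.143940), k4 = (-0.024545, 0.125669); V <- V + (h/6)(k1 + 2k2 + 2k3 + k4): V^x = 1.7434, V^y = 0.1977
step 3: k1 = (-0.024519, 0.125536), k2 = (-0.022998, 0.087251), k3 = (-0.022890, 0.086841), k4 = (-0.012029, 0.038601); V <- V + (h/6)(k1 + 2k2 + 2k3 + k4): V^x = 1.7363, V^y = 0.2262


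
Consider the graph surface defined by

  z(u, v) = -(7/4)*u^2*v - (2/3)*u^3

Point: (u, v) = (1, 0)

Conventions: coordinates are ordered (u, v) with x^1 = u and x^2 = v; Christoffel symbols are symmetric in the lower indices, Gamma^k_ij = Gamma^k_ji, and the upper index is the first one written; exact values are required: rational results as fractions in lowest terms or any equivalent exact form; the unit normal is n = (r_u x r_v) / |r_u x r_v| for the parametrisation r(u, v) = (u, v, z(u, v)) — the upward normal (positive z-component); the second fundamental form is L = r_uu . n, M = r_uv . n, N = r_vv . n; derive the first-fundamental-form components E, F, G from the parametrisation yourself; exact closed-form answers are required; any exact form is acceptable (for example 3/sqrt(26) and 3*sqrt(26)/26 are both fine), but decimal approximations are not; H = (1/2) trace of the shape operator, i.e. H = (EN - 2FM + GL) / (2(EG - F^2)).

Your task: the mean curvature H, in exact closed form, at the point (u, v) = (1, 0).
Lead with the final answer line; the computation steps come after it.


Answer: H = 88*sqrt(129)/5547

z_u = -2, z_v = -7/4, z_uu = -4, z_uv = -7/2, z_vv = 0
E = 5, F = 7/2, G = 65/16; answer radicand W^2 = 129/16
unnormalised second-form numerators: l = -4, m = -7/2, n = 0; L = l/sqrt(129/16), and similarly M = m/sqrt(W^2), N = n/sqrt(W^2)
H = (E*n - 2*F*m + G*l) / (2*(EG - F^2)*sqrt(W^2)); E*n - 2*F*m + G*l = 33/4, EG - F^2 = 129/16, so H = (22/43)/sqrt(129/16)


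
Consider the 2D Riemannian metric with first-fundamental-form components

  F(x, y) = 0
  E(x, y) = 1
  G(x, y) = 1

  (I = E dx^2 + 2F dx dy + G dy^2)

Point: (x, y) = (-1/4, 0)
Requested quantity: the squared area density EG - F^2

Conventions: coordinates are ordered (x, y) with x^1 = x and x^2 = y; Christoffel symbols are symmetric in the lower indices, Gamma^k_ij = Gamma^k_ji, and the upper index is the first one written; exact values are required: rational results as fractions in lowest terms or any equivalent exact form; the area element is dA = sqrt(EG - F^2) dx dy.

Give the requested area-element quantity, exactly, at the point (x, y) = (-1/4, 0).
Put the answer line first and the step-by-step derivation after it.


Answer: EG - F^2 = 1

E = 1, F = 0, G = 1; EG - F^2 = 1


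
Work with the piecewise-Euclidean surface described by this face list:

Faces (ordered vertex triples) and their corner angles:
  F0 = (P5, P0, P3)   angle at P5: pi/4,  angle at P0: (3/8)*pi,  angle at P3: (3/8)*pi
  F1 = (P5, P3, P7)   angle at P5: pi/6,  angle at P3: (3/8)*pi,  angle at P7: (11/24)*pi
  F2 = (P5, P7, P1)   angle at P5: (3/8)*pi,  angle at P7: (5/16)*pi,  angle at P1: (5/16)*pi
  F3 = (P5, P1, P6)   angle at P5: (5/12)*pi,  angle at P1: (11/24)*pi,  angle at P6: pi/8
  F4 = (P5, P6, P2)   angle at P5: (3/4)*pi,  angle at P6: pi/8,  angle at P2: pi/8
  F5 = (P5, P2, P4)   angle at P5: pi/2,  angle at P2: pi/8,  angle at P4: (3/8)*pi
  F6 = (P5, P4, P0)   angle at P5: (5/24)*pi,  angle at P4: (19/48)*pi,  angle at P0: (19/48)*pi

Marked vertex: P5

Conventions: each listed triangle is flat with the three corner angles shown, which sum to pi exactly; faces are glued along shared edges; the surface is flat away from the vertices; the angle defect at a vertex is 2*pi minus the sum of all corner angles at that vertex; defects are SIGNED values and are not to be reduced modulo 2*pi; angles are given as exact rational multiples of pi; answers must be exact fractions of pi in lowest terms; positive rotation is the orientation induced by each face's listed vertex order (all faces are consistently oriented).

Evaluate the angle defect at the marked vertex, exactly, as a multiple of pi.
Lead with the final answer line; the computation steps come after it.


Answer: defect(P5) = (-2/3)*pi

Sum of corner angles at P5: (8/3)*pi
defect = 2*pi - (8/3)*pi


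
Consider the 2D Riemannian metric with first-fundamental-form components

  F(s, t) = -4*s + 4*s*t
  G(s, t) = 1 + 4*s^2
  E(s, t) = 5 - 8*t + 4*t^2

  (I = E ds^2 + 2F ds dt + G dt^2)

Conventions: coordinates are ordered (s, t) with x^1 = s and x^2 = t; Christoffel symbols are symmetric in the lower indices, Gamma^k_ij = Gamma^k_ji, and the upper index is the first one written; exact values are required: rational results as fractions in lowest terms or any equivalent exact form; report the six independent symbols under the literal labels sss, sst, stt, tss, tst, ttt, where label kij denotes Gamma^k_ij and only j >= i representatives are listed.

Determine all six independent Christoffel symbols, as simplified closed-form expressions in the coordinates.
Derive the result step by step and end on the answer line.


E = 5 - 8*t + 4*t^2; F = -4*s + 4*s*t; G = 1 + 4*s^2
Gamma^k_ij = (1/2) g^{kl} (d_i g_jl + d_j g_il - d_l g_ij), with g^inv = (1/(EG-F^2)) [[G, -F], [-F, E]]
first partials: E_s = 0, E_t = -8 + 8*t, F_s = -4 + 4*t, F_t = 4*s, G_s = 8*s, G_t = 0
D = EG - F^2 = 5 - 8*t + 4*t^2 + 4*s^2
expanded: Gamma^s_ss = (G E_s - 2F F_s + F E_t)/(2D), Gamma^s_st = (G E_t - F G_s)/(2D), Gamma^s_tt = (2G F_t - G G_s - F G_t)/(2D), Gamma^t_ss = (2E F_s - E E_t - F E_s)/(2D), Gamma^t_st = (E G_s - F E_t)/(2D), Gamma^t_tt = (E G_t - 2F F_t + F G_s)/(2D); substitute and cancel common factors

Answer: Gamma_sss = 0, Gamma_sst = (4*t - 4)/(4*s^2 + 4*t^2 - 8*t + 5), Gamma_stt = 0, Gamma_tss = 0, Gamma_tst = 4*s/(4*s^2 + 4*t^2 - 8*t + 5), Gamma_ttt = 0


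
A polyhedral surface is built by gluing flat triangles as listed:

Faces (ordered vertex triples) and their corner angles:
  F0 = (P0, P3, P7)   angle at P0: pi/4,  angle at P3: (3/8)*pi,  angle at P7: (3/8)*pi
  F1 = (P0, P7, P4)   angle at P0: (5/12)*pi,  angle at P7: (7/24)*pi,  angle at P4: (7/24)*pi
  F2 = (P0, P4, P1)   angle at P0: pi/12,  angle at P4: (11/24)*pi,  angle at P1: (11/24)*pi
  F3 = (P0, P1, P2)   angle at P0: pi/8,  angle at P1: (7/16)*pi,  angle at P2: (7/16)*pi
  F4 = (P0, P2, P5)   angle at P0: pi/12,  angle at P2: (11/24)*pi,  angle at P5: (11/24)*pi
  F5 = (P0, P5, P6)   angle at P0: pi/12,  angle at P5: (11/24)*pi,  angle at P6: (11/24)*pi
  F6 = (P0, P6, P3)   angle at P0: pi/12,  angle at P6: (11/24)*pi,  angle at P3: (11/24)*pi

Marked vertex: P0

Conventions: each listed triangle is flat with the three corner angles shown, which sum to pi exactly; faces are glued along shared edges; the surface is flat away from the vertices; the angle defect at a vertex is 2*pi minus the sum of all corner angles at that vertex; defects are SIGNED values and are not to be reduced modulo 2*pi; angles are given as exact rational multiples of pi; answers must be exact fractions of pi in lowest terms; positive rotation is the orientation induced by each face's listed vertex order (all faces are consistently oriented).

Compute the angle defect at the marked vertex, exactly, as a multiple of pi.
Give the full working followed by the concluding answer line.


Sum of corner angles at P0: (9/8)*pi
defect = 2*pi - (9/8)*pi

Answer: defect(P0) = (7/8)*pi


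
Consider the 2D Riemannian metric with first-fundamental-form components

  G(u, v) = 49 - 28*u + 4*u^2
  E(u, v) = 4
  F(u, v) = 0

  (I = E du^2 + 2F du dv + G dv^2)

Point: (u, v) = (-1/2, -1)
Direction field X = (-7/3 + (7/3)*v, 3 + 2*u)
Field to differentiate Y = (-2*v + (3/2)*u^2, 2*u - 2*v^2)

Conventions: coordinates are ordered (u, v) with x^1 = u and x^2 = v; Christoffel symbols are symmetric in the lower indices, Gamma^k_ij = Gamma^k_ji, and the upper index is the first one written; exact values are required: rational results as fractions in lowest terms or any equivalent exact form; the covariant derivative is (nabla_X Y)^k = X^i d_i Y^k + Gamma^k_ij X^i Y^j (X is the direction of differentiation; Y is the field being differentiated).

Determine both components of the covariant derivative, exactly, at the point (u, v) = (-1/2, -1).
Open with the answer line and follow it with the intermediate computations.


Answer: (nabla_X Y)^u = -21, (nabla_X Y)^v = -289/48

E = 4, F = 0, G = 64 at the point
E_u = 0, E_v = 0, F_u = 0, F_v = 0, G_u = -32, G_v = 0
EG - F^2 = 256;  g^inv = (1/256) * [[64, 0], [0, 4]]
first-kind symbols [ij,l] = (1/2)(d_i g_jl + d_j g_il - d_l g_ij): [uu,u] = E_u/2 = 0, [uu,v] = F_u - E_v/2 = 0, [uv,u] = E_v/2 = 0, [uv,v] = G_u/2 = -16, [vv,u] = F_v - G_u/2 = 16, [vv,v] = G_v/2 = 0
Gamma^u_ij = (G*[ij,u] - F*[ij,v])/(EG - F^2), Gamma^v_ij = (E*[ij,v] - F*[ij,u])/(EG - F^2)
Gamma_uuu = 0, Gamma_uuv = 0, Gamma_uvv = 4, Gamma_vuu = 0, Gamma_vuv = -1/4, Gamma_vvv = 0
X = (-14/3, 2), Y = (19/8, -3) at the point


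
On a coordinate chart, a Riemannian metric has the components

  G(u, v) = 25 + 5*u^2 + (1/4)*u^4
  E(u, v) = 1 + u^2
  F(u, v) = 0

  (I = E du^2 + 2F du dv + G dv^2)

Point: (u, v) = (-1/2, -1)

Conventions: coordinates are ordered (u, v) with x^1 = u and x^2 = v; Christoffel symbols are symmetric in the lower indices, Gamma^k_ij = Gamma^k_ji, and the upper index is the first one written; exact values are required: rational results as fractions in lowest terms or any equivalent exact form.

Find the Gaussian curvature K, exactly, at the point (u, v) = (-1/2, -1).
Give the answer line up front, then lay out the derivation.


Answer: K = -128/1025

E = 5/4, F = 0, G = 1681/64, EG - F^2 = 8405/256 at the point
E_u = -1, E_v = 0, F_u = 0, F_v = 0, G_u = -41/8, G_v = 0
E_vv = 0, F_uv = 0, G_uu = 43/4
Using the Brioschi determinant formula for K from the metric derivatives:
M1 = [[-E_vv/2 + F_uv - G_uu/2, E_u/2, F_u - E_v/2], [F_v - G_u/2, E, F], [G_v/2, F, G]] = [[-43/8, -1/2, 0], [41/16, 5/4, 0], [0, 0, 1681/64]]; det M1 = -146247/1024
M2 = [[0, E_v/2, G_u/2], [E_v/2, E, F], [G_u/2, F, G]] = [[0, 0, -41/16], [0, 5/4, 0], [-41/16, 0, 1681/64]]; det M2 = -8405/1024
det M1 - det M2 = -68921/512; K = -68921/512 / (8405/256)^2 = -128/1025


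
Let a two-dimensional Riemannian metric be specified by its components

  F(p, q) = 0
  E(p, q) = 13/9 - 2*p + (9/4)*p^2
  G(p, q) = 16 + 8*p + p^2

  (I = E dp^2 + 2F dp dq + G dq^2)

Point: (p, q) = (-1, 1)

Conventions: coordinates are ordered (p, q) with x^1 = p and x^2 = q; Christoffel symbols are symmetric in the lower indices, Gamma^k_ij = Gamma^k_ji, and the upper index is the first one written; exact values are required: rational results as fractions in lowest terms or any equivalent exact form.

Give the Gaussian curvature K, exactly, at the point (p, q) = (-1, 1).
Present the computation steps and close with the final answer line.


E = 205/36, F = 0, G = 9, EG - F^2 = 205/4 at the point
E_p = -13/2, E_q = 0, F_p = 0, F_q = 0, G_p = 6, G_q = 0
E_qq = 0, F_pq = 0, G_pp = 2
Apply the Brioschi formula K = (det M1 - det M2)/(EG - F^2)^2 over the derivative matrices of E, F, G.
M1 = [[-E_qq/2 + F_pq - G_pp/2, E_p/2, F_p - E_q/2], [F_q - G_p/2, E, F], [G_q/2, F, G]] = [[-1, -13/4, 0], [-3, 205/36, 0], [0, 0, 9]]; det M1 = -139
M2 = [[0, E_q/2, G_p/2], [E_q/2, E, F], [G_p/2, F, G]] = [[0, 0, 3], [0, 205/36, 0], [3, 0, 9]]; det M2 = -205/4
det M1 - det M2 = -351/4; K = -351/4 / (205/4)^2 = -1404/42025

Answer: K = -1404/42025


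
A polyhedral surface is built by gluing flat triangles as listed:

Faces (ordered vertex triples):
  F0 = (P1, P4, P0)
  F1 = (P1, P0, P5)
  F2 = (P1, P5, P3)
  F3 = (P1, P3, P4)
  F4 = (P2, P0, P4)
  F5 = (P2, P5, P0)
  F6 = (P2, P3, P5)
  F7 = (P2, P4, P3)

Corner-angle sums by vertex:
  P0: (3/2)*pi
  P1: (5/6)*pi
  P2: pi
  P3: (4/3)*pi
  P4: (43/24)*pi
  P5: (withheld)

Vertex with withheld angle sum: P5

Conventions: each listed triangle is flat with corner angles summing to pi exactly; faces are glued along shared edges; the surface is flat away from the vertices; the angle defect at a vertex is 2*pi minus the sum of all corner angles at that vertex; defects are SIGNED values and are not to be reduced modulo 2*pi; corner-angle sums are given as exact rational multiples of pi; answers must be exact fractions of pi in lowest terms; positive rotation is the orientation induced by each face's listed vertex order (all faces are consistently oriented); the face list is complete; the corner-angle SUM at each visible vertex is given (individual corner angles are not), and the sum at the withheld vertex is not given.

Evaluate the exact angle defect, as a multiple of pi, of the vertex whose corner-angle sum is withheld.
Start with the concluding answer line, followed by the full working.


Answer: defect(P5) = (11/24)*pi

V = 6, E = 12, F = 8; chi = V - E + F = 2
Gauss-Bonnet: total defect = 2*pi*chi = 4*pi; visible defects sum to (85/24)*pi


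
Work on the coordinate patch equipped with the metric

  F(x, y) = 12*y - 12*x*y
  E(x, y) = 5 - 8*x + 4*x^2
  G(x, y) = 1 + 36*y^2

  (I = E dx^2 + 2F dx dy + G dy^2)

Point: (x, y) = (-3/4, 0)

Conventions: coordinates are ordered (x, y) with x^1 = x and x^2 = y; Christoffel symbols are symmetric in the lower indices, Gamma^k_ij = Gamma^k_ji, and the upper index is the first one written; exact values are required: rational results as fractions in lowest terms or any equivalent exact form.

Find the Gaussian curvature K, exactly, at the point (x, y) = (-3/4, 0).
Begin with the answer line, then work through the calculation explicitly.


Answer: K = -192/2809

E = 53/4, F = 0, G = 1, EG - F^2 = 53/4 at the point
E_x = -14, E_y = 0, F_x = 0, F_y = 21, G_x = 0, G_y = 0
E_yy = 0, F_xy = -12, G_xx = 0
The intrinsic route: Brioschi's K = (det M1 - det M2)/(EG - F^2)^2.
M1 = [[-E_yy/2 + F_xy - G_xx/2, E_x/2, F_x - E_y/2], [F_y - G_x/2, E, F], [G_y/2, F, G]] = [[-12, -7, 0], [21, 53/4, 0], [0, 0, 1]]; det M1 = -12
M2 = [[0, E_y/2, G_x/2], [E_y/2, E, F], [G_x/2, F, G]] = [[0, 0, 0], [0, 53/4, 0], [0, 0, 1]]; det M2 = 0
det M1 - det M2 = -12; K = -12 / (53/4)^2 = -192/2809


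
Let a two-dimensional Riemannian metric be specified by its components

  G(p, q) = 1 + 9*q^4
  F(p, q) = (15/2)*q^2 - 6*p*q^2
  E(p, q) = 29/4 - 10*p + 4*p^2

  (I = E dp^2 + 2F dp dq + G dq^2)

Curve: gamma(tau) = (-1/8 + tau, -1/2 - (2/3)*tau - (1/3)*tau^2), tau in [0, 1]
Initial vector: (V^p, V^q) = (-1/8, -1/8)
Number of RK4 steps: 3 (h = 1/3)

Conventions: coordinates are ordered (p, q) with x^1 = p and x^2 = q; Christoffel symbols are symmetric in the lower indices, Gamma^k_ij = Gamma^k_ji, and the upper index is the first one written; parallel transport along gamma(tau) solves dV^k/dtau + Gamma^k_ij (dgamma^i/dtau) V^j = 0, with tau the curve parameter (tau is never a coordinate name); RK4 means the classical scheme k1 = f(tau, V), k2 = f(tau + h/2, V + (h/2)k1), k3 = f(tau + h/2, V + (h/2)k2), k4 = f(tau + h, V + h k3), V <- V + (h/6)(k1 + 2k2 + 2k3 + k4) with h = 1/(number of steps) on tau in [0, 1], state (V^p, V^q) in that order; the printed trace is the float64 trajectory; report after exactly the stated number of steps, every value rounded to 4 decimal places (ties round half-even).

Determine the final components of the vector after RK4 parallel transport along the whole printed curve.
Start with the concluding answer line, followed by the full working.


Answer: V^p = -0.0867, V^q = -0.0585

gamma'(tau) = (1, -2/3 - (2/3)*tau); f(tau, V)^k = -Gamma^k_ij(gamma(tau)) gamma'^i(tau) V^j; h = 1/3; intermediate values shown to 6 dp
curve data and Christoffel symbols at the stage parameters:
  tau = 0.000000: gamma = (-0.125000, -0.500000), gamma' = (1.000000, -0.666667); Gamma_ppp = -0.602740, Gamma_ppq = 0.000000, Gamma_pqq = -0.904110, Gamma_qpp = -0.164384, Gamma_qpq = 0.000000, Gamma_qqq = -0.246575
  tau = 0.166667: gamma = (0.041667, -0.620370), gamma' = (1.000000, -0.777778); Gamma_ppp = -0.591354, Gamma_ppq = 0.000000, Gamma_pqq = -1.100576, Gamma_qpp = -0.282523, Gamma_qpq = 0.000000, Gamma_qqq = -0.525807
  tau = 0.333333: gamma = (0.208333, -0.759259), gamma' = (1.000000, -0.888889); Gamma_ppp = -0.500129, Gamma_ppq = 0.000000, Gamma_pqq = -1.139183, Gamma_qpp = -0.415169, Gamma_qpq = 0.000000, Gamma_qqq = -0.945662
  tau = 0.500000: gamma = (0.375000, -0.916667), gamma' = (1.000000, -1.000000); Gamma_ppp = -0.335986, Gamma_ppq = 0.000000, Gamma_pqq = -0.923962, Gamma_qpp = -0.483980, Gamma_qpq = 0.000000, Gamma_qqq = -1.330945
  tau = 0.666667: gamma = (0.541667, -1.092593), gamma' = (1.000000, -1.111111); Gamma_ppp = -0.178957, Gamma_ppq = 0.000000, Gamma_pqq = -0.586581, Gamma_qpp = -0.452396, Gamma_qpq = 0.000000, Gamma_qqq = -1.482854
  tau = 0.833333: gamma = (0.708333, -1.287037), gamma' = (1.000000, -1.222222); Gamma_ppp = -0.080640, Gamma_ppq = 0.000000, Gamma_pqq = -0.311359, Gamma_qpp = -0.369905, Gamma_qpq = 0.000000, Gamma_qqq = -1.428245
  tau = 1.000000: gamma = (0.875000, -1.500000), gamma' = (1.000000, -1.333333); Gamma_ppp = -0.031830, Gamma_ppq = 0.000000, Gamma_pqq = -0.143236, Gamma_qpp = -0.286472, Gamma_qpq = 0.000000, Gamma_qqq = -1.289125
step 0: V^p = -0.1250, V^q = -0.1250
step 1: k1 = (0.000000, 0.000000), k2 = (0.033081, 0.015805), k3 = (0.034087, 0.016285), k4 = (0.064245, 0.053332); V <- V + (h/6)(k1 + 2k2 + 2k3 + k4): V^p = -0.1140, V^q = -0.1185
step 2: k1 = (0.062967, 0.052270), k2 = (0.066648, 0.096005), k3 = (0.060120, 0.086601), k4 = (0.041591, 0.105141); V <- V + (h/6)(k1 + 2k2 + 2k3 + k4): V^p = -0.0941, V^q = -0.0894
step 3: k1 = (0.041456, 0.104799), k2 = (0.020359, 0.093391), k3 = (0.020799, 0.095410), k4 = (0.008233, 0.074099); V <- V + (h/6)(k1 + 2k2 + 2k3 + k4): V^p = -0.0867, V^q = -0.0585


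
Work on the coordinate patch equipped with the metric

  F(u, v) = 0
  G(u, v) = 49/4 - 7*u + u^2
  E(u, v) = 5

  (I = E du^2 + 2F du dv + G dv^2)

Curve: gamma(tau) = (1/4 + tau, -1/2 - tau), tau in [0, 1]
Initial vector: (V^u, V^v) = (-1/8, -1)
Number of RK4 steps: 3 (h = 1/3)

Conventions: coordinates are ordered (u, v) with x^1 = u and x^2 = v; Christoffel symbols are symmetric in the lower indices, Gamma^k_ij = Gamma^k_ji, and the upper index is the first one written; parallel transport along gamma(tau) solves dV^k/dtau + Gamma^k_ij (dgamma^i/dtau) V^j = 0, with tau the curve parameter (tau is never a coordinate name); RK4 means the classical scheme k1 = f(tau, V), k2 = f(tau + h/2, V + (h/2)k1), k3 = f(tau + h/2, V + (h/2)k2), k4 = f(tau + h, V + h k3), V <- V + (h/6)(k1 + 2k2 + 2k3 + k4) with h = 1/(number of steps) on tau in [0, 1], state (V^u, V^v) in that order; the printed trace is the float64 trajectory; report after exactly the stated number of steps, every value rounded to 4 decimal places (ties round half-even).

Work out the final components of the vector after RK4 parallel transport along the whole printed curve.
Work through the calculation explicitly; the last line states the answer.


gamma'(tau) = (1, -1); f(tau, V)^k = -Gamma^k_ij(gamma(tau)) gamma'^i(tau) V^j; h = 1/3; intermediate values shown to 6 dp
curve data and Christoffel symbols at the stage parameters:
  tau = 0.000000: gamma = (0.250000, -0.500000), gamma' = (1.000000, -1.000000); Gamma_uuu = 0.000000, Gamma_uuv = 0.000000, Gamma_uvv = 0.650000, Gamma_vuu = 0.000000, Gamma_vuv = -0.307692, Gamma_vvv = 0.000000
  tau = 0.166667: gamma = (0.416667, -0.666667), gamma' = (1.000000, -1.000000); Gamma_uuu = 0.000000, Gamma_uuv = 0.000000, Gamma_uvv = 0.616667, Gamma_vuu = 0.000000, Gamma_vuv = -0.324324, Gamma_vvv = 0.000000
  tau = 0.333333: gamma = (0.583333, -0.833333), gamma' = (1.000000, -1.000000); Gamma_uuu = 0.000000, Gamma_uuv = 0.000000, Gamma_uvv = 0.583333, Gamma_vuu = 0.000000, Gamma_vuv = -0.342857, Gamma_vvv = 0.000000
  tau = 0.500000: gamma = (0.750000, -1.000000), gamma' = (1.000000, -1.000000); Gamma_uuu = 0.000000, Gamma_uuv = 0.000000, Gamma_uvv = 0.550000, Gamma_vuu = 0.000000, Gamma_vuv = -0.363636, Gamma_vvv = 0.000000
  tau = 0.666667: gamma = (0.916667, -1.166667), gamma' = (1.000000, -1.000000); Gamma_uuu = 0.000000, Gamma_uuv = 0.000000, Gamma_uvv = 0.516667, Gamma_vuu = 0.000000, Gamma_vuv = -0.387097, Gamma_vvv = 0.000000
  tau = 0.833333: gamma = (1.083333, -1.333333), gamma' = (1.000000, -1.000000); Gamma_uuu = 0.000000, Gamma_uuv = 0.000000, Gamma_uvv = 0.483333, Gamma_vuu = 0.000000, Gamma_vuv = -0.413793, Gamma_vvv = 0.000000
  tau = 1.000000: gamma = (1.250000, -1.500000), gamma' = (1.000000, -1.000000); Gamma_uuu = 0.000000, Gamma_uuv = 0.000000, Gamma_uvv = 0.450000, Gamma_vuu = 0.000000, Gamma_vuv = -0.444444, Gamma_vvv = 0.000000
step 0: V^u = -0.1250, V^v = -1.0000
step 1: k1 = (-0.650000, -0.269231), k2 = (-0.644338, -0.263202), k3 = (-0.643718, -0.263182), k4 = (-0.634508, -0.256510); V <- V + (h/6)(k1 + 2k2 + 2k3 + k4): V^u = -0.3395, V^v = -1.0877
step 2: k1 = (-0.634489, -0.256531), k2 = (-0.621748, -0.249172), k3 = (-0.621073, -0.249498), k4 = (-0.604945, -0.241687); V <- V + (h/6)(k1 + 2k2 + 2k3 + k4): V^u = -0.5464, V^v = -1.1708
step 3: k1 = (-0.604904, -0.241685), k2 = (-0.585347, -0.233304), k3 = (-0.584672, -0.234075), k4 = (-0.561963, -0.225550); V <- V + (h/6)(k1 + 2k2 + 2k3 + k4): V^u = -0.7413, V^v = -1.2487

Answer: V^u = -0.7413, V^v = -1.2487


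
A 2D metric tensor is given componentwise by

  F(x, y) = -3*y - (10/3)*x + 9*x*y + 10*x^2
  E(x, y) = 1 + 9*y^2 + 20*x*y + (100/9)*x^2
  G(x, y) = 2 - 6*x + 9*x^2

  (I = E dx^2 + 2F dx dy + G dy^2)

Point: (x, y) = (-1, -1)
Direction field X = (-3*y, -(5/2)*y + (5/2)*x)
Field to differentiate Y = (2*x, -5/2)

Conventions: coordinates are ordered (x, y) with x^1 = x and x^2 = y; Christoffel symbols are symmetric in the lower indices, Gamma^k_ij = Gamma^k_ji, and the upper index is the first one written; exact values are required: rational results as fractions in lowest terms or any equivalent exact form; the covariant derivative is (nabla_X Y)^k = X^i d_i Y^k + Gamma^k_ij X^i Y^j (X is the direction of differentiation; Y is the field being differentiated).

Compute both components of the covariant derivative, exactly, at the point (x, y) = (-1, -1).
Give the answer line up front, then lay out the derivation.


Answer: (nabla_X Y)^x = 11013/1028, (nabla_X Y)^y = 765/257

E = 370/9, F = 76/3, G = 17 at the point
E_x = -380/9, E_y = -38, F_x = -97/3, F_y = -12, G_x = -24, G_y = 0
EG - F^2 = 514/9;  g^inv = (9/514) * [[17, -76/3], [-76/3, 370/9]]
first-kind symbols [ij,l] = (1/2)(d_i g_jl + d_j g_il - d_l g_ij): [xx,x] = E_x/2 = -190/9, [xx,y] = F_x - E_y/2 = -40/3, [xy,x] = E_y/2 = -19, [xy,y] = G_x/2 = -12, [yy,x] = F_y - G_x/2 = 0, [yy,y] = G_y/2 = 0
Gamma^x_ij = (G*[ij,x] - F*[ij,y])/(EG - F^2), Gamma^y_ij = (E*[ij,y] - F*[ij,x])/(EG - F^2)
Gamma_xxx = -95/257, Gamma_xxy = -171/514, Gamma_xyy = 0, Gamma_yxx = -60/257, Gamma_yxy = -54/257, Gamma_yyy = 0
X = (3, 0), Y = (-2, -5/2) at the point


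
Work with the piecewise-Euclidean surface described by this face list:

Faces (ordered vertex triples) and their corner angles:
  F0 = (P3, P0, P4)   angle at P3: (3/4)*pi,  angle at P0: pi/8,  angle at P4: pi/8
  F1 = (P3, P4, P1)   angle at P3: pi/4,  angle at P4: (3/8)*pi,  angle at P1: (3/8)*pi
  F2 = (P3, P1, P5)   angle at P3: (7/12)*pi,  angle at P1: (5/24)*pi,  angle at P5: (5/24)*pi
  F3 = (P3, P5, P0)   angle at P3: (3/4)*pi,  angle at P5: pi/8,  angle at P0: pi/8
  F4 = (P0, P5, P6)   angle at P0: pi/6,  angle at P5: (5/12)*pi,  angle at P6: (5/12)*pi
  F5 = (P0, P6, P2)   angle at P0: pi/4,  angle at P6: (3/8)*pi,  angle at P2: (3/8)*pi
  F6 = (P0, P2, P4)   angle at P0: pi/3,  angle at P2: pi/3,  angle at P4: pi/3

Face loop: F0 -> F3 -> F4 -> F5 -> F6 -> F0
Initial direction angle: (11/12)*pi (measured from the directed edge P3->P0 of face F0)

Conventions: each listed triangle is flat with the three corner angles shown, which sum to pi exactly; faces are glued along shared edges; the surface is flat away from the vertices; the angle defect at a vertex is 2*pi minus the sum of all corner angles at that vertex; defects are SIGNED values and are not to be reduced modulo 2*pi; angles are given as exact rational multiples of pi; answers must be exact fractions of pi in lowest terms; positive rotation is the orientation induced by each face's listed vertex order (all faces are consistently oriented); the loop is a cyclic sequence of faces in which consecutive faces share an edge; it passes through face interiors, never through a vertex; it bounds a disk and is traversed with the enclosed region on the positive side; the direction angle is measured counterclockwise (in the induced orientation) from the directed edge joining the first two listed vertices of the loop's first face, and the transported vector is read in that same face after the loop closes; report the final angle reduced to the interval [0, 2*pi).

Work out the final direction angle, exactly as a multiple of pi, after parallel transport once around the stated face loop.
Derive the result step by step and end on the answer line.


enclosed vertex P0: corner angles sum to pi, defect = 2*pi - pi = pi
the final direction is the initial angle plus the enclosed defects, taken mod 2*pi in the induced orientation
final angle = (11/12)*pi + pi = (23/12)*pi (mod 2*pi)

Answer: final direction angle = (23/12)*pi
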